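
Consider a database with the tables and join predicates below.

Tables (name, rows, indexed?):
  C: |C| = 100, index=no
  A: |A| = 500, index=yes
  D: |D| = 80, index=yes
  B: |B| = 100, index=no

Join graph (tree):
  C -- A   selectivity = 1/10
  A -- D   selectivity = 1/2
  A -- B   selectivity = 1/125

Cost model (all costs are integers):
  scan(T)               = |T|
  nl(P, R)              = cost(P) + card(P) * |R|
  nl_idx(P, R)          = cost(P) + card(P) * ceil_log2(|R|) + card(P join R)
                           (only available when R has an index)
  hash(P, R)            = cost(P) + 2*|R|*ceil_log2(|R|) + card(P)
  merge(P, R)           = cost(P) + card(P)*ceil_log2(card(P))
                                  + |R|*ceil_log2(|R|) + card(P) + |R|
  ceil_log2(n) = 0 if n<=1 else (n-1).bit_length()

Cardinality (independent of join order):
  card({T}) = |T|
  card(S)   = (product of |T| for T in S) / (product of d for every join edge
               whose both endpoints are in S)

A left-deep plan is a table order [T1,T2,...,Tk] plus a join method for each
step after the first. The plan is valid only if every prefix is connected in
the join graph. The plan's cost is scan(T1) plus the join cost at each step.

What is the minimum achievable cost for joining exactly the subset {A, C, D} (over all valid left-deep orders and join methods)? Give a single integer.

8520

Selinger DP over subsets of {A,C,D}:
  {C}: scan cost=100, card=100
  {A}: scan cost=500, card=500
  {D}: scan cost=80, card=80
  {AC}: card=5000; try (C,hash)→2400, (A,merge)→5900, (A,nl_idx)→6000, (C,merge)→6300, (A,hash)→9200, (A,nl)→50100 …(+1); best=2400 via (C,hash)
  {AD}: card=20000; try (D,hash)→2120, (A,merge)→5720, (D,merge)→6140, (A,hash)→9160, (A,nl_idx)→20800, (D,nl_idx)→24000 …(+2); best=2120 via (D,hash)
  {ACD}: card=200000; try (D,hash)→8520, (C,hash)→23520, (D,merge)→73040, (D,nl_idx)→237400, (C,merge)→322920, (D,nl)→402400 …(+1); best=8520 via (D,hash)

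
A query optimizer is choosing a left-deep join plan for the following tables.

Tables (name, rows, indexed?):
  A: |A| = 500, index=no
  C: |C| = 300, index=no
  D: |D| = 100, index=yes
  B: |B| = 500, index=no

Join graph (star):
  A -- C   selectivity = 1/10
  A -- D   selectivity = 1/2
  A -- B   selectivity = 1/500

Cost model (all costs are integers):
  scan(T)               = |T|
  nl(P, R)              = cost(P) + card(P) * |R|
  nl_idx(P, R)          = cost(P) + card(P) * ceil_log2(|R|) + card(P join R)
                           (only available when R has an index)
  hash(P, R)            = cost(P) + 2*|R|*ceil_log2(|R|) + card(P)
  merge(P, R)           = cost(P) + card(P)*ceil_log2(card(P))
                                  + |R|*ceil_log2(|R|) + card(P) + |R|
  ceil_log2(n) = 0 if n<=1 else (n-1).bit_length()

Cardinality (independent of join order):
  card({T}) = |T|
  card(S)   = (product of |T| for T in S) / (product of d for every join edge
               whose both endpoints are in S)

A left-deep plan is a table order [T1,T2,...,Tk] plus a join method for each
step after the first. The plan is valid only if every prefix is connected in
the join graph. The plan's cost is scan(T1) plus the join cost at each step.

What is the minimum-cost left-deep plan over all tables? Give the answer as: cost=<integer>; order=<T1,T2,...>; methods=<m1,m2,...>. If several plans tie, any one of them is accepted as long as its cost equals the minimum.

cost=32300; order=A,B,C,D; methods=hash,hash,hash

Selinger DP (subsets sized 1..n):
  {A}: scan cost=500, card=500
  {C}: scan cost=300, card=300
  {D}: scan cost=100, card=100
  {B}: scan cost=500, card=500
  {AC}: card=15000; try (C,hash)→6400, (A,merge)→8300, (C,merge)→8500, (A,hash)→9600, (A,nl)→150300, (C,nl)→150500; best=6400 via (C,hash)
  {AD}: card=25000; try (D,hash)→2400, (A,merge)→5900, (D,merge)→6300, (A,hash)→9200, (D,nl_idx)→29000, (A,nl)→50100 …(+1); best=2400 via (D,hash)
  {AB}: card=500; try (B,hash)→10000, (A,hash)→10000, (B,merge)→10500, (A,merge)→10500, (B,nl)→250500, (A,nl)→250500; best=10000 via (B,hash)
  {ACD}: card=750000; try (D,hash)→22800, (C,hash)→32800, (D,merge)→232200, (C,merge)→405400, (D,nl_idx)→861400, (D,nl)→1506400 …(+1); best=22800 via (D,hash)
  {ABC}: card=15000; try (C,hash)→15900, (C,merge)→18000, (B,hash)→30400, (C,nl)→160000, (B,merge)→236400, (B,nl)→7506400; best=15900 via (C,hash)
  {ABD}: card=25000; try (D,hash)→11900, (D,merge)→15800, (B,hash)→36400, (D,nl_idx)→38500, (D,nl)→60000, (B,merge)→407400 …(+1); best=11900 via (D,hash)
  {ABCD}: card=750000; try (D,hash)→32300, (C,hash)→42300, (D,merge)→241700, (C,merge)→414900, (B,hash)→781800, (D,nl_idx)→870900 …(+4); best=32300 via (D,hash)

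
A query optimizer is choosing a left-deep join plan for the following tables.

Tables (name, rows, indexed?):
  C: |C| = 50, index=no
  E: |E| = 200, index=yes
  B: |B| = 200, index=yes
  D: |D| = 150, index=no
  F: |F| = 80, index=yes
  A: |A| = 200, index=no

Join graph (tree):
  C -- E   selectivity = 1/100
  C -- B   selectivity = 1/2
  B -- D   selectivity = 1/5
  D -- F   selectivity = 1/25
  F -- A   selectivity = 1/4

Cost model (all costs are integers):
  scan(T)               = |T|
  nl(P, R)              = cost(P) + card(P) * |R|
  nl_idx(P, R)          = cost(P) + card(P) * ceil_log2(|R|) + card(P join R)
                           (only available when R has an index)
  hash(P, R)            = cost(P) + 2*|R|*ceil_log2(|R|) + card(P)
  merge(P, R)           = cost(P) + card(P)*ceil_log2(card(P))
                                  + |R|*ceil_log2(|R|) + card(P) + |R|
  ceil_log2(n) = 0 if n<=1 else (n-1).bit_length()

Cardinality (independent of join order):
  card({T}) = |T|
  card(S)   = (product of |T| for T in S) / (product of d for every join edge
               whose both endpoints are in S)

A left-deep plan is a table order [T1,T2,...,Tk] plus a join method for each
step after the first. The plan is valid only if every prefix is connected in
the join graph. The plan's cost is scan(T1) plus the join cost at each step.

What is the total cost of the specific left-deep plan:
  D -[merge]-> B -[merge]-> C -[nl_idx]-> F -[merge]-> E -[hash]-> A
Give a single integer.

12182650

step 1: scan D: cost=150, card=150
step 2: join B via merge
    card(P join B) = 150*200/(5) = 6000
    cost = 150 + 150*8 + 200*8 + 150 + 200 = 3300
step 3: join C via merge
    card(P join C) = 6000*50/(2) = 150000
    cost = 3300 + 6000*13 + 50*6 + 6000 + 50 = 87650
step 4: join F via nl_idx
    card(P join F) = 150000*80/(25) = 480000
    cost = 87650 + 150000*7 + 480000 = 1617650
step 5: join E via merge
    card(P join E) = 480000*200/(100) = 960000
    cost = 1617650 + 480000*19 + 200*8 + 480000 + 200 = 11219450
step 6: join A via hash
    card(P join A) = 960000*200/(4) = 48000000
    cost = 11219450 + 2*200*8 + 960000 = 12182650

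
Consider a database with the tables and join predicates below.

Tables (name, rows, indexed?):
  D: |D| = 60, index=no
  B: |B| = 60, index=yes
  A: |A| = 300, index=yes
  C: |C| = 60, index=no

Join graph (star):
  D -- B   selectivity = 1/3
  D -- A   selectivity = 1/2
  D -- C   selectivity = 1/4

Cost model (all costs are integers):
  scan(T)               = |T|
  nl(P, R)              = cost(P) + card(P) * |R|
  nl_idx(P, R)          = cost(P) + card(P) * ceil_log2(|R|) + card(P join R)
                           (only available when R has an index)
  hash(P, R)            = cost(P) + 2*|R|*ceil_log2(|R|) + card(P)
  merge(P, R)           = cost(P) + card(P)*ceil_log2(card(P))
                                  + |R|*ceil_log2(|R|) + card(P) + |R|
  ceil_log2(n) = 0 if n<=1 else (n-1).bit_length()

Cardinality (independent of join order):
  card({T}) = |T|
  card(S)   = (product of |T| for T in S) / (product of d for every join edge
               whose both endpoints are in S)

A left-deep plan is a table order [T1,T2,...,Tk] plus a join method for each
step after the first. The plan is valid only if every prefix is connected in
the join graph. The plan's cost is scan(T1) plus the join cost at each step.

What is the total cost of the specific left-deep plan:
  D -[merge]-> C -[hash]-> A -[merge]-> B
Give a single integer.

step 1: scan D: cost=60, card=60
step 2: join C via merge
    card(P join C) = 60*60/(4) = 900
    cost = 60 + 60*6 + 60*6 + 60 + 60 = 900
step 3: join A via hash
    card(P join A) = 900*300/(2) = 135000
    cost = 900 + 2*300*9 + 900 = 7200
step 4: join B via merge
    card(P join B) = 135000*60/(3) = 2700000
    cost = 7200 + 135000*18 + 60*6 + 135000 + 60 = 2572620

2572620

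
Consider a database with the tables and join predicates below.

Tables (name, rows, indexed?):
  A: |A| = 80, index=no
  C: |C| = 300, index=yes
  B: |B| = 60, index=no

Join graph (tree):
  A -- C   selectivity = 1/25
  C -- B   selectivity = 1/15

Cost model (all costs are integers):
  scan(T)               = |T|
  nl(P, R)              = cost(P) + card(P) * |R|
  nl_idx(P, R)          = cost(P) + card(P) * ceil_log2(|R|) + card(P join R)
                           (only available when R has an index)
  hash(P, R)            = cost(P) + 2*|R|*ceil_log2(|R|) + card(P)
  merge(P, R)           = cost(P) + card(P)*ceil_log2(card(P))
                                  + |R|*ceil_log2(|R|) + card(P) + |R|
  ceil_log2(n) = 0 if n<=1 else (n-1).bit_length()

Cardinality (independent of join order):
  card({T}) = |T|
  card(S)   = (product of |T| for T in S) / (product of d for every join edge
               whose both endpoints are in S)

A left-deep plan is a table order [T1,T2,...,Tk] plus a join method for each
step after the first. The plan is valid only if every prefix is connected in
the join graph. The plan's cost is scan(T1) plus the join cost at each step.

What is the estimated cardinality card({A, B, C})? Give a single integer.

3840

Tables in S: A(80), B(60), C(300)
Edges inside S: A-C(d=25), C-B(d=15)
numerator = 80 * 60 * 300 = 1440000
denominator = 25 * 15 = 375
card(S) = 1440000 / 375 = 3840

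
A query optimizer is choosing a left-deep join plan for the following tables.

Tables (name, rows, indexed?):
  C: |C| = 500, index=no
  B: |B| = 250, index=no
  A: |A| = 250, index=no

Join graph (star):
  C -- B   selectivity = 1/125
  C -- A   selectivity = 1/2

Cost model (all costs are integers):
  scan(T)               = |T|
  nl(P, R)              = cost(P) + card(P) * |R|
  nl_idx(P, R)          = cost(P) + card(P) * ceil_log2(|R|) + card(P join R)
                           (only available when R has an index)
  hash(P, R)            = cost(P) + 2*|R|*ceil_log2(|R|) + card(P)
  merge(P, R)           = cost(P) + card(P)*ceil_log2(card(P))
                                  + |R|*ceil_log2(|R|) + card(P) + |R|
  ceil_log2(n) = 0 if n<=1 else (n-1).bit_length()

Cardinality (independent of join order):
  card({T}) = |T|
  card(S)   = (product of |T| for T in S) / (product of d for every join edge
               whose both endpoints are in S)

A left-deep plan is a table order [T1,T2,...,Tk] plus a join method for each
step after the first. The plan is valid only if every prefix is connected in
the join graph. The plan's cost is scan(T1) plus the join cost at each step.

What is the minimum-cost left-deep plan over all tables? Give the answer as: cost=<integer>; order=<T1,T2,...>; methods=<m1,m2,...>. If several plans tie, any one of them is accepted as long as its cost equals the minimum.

cost=10000; order=C,B,A; methods=hash,hash

Selinger DP (subsets sized 1..n):
  {C}: scan cost=500, card=500
  {B}: scan cost=250, card=250
  {A}: scan cost=250, card=250
  {BC}: card=1000; try (B,hash)→5000, (C,merge)→7500, (B,merge)→7750, (C,hash)→9500, (C,nl)→125250, (B,nl)→125500; best=5000 via (B,hash)
  {AC}: card=62500; try (A,hash)→5000, (C,merge)→7500, (A,merge)→7750, (C,hash)→9500, (C,nl)→125250, (A,nl)→125500; best=5000 via (A,hash)
  {ABC}: card=125000; try (A,hash)→10000, (A,merge)→18250, (B,hash)→71500, (A,nl)→255000, (B,merge)→1069750, (B,nl)→15630000; best=10000 via (A,hash)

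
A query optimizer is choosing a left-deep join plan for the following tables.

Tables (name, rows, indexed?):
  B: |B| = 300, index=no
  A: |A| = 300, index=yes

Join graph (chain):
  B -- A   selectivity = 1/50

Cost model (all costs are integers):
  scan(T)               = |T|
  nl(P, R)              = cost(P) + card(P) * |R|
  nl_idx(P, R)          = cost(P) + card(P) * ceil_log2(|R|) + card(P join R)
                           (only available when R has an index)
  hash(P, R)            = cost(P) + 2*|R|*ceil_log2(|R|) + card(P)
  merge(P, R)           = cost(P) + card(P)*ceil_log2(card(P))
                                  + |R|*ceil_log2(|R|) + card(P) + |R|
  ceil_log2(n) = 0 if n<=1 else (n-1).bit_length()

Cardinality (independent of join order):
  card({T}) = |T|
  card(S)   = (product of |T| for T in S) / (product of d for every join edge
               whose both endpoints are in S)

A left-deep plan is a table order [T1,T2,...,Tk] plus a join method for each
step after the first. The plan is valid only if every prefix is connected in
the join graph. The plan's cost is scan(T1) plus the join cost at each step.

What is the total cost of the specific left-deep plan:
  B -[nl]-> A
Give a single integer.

90300

step 1: scan B: cost=300, card=300
step 2: join A via nl
    card(P join A) = 300*300/(50) = 1800
    cost = 300 + 300*300 = 90300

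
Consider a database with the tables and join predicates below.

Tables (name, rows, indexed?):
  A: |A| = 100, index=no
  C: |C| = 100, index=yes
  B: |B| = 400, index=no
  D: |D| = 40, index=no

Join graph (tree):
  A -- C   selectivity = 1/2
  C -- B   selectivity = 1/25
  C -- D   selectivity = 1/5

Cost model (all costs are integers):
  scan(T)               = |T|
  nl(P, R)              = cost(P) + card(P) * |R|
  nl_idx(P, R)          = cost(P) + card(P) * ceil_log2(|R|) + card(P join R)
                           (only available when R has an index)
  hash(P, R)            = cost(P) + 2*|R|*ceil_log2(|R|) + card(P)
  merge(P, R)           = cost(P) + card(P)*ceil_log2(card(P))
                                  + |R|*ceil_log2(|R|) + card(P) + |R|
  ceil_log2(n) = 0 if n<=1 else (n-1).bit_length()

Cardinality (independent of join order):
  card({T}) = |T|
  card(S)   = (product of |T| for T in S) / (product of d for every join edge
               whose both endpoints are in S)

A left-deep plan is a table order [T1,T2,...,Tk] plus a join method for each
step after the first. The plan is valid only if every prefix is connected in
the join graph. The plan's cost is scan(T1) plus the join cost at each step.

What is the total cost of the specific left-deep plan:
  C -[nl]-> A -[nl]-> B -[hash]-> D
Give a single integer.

step 1: scan C: cost=100, card=100
step 2: join A via nl
    card(P join A) = 100*100/(2) = 5000
    cost = 100 + 100*100 = 10100
step 3: join B via nl
    card(P join B) = 5000*400/(25) = 80000
    cost = 10100 + 5000*400 = 2010100
step 4: join D via hash
    card(P join D) = 80000*40/(5) = 640000
    cost = 2010100 + 2*40*6 + 80000 = 2090580

2090580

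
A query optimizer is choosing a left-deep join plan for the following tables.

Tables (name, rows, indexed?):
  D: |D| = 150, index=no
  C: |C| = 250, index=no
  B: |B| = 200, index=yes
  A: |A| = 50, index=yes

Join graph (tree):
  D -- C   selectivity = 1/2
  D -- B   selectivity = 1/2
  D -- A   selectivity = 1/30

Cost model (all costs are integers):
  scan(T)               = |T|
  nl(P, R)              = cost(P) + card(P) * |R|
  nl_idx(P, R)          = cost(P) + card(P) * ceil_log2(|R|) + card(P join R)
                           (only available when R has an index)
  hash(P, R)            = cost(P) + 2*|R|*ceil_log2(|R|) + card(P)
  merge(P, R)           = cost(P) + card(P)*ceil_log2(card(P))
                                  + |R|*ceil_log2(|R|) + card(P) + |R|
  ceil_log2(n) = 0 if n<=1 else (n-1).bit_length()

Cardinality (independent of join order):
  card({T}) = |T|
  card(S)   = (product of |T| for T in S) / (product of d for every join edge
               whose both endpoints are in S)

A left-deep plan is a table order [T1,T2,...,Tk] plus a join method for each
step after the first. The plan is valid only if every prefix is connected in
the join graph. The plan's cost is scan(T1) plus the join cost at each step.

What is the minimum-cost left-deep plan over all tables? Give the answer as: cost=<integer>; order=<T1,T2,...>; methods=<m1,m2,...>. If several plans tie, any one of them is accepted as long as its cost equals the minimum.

Selinger DP (subsets sized 1..n):
  {D}: scan cost=150, card=150
  {C}: scan cost=250, card=250
  {B}: scan cost=200, card=200
  {A}: scan cost=50, card=50
  {CD}: card=18750; try (D,hash)→2900, (C,merge)→3750, (D,merge)→3850, (C,hash)→4300, (C,nl)→37650, (D,nl)→37750; best=2900 via (D,hash)
  {BD}: card=15000; try (D,hash)→2800, (B,merge)→3300, (D,merge)→3350, (B,hash)→3500, (B,nl_idx)→16350, (B,nl)→30150 …(+1); best=2800 via (D,hash)
  {AD}: card=250; try (A,hash)→900, (A,nl_idx)→1300, (D,merge)→1750, (A,merge)→1850, (D,hash)→2500, (D,nl)→7550 …(+1); best=900 via (A,hash)
  {BCD}: card=1875000; try (C,hash)→21800, (B,hash)→24850, (C,merge)→230050, (B,merge)→304700, (B,nl_idx)→2027900, (C,nl)→3752800 …(+1); best=21800 via (C,hash)
  {ACD}: card=31250; try (C,hash)→5150, (C,merge)→5400, (A,hash)→22250, (C,nl)→63400, (A,nl_idx)→146650, (A,merge)→303250 …(+1); best=5150 via (C,hash)
  {ABD}: card=25000; try (B,hash)→4350, (B,merge)→4950, (A,hash)→18400, (B,nl_idx)→27900, (B,nl)→50900, (A,nl_idx)→117800 …(+2); best=4350 via (B,hash)
  {ABCD}: card=3125000; try (C,hash)→33350, (B,hash)→39600, (C,merge)→406600, (B,merge)→506950, (A,hash)→1897400, (B,nl_idx)→3380150 …(+5); best=33350 via (C,hash)

cost=33350; order=D,A,B,C; methods=hash,hash,hash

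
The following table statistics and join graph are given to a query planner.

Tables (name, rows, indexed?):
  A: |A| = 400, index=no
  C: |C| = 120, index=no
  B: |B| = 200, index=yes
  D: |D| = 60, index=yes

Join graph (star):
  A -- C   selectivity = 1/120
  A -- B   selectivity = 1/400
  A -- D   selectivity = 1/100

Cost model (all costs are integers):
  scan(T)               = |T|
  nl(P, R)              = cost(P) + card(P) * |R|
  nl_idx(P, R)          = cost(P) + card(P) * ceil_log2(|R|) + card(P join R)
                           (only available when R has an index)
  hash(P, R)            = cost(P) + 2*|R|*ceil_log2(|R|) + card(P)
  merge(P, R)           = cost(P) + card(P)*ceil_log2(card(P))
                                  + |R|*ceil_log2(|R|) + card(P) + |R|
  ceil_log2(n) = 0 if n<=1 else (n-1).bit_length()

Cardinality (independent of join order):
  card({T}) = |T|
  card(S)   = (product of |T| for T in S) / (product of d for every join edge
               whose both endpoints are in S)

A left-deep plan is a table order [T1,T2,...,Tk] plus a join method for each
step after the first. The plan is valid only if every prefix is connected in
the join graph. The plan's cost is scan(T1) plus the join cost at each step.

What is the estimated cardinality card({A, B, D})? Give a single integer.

120

Tables in S: A(400), B(200), D(60)
Edges inside S: A-B(d=400), A-D(d=100)
numerator = 400 * 200 * 60 = 4800000
denominator = 400 * 100 = 40000
card(S) = 4800000 / 40000 = 120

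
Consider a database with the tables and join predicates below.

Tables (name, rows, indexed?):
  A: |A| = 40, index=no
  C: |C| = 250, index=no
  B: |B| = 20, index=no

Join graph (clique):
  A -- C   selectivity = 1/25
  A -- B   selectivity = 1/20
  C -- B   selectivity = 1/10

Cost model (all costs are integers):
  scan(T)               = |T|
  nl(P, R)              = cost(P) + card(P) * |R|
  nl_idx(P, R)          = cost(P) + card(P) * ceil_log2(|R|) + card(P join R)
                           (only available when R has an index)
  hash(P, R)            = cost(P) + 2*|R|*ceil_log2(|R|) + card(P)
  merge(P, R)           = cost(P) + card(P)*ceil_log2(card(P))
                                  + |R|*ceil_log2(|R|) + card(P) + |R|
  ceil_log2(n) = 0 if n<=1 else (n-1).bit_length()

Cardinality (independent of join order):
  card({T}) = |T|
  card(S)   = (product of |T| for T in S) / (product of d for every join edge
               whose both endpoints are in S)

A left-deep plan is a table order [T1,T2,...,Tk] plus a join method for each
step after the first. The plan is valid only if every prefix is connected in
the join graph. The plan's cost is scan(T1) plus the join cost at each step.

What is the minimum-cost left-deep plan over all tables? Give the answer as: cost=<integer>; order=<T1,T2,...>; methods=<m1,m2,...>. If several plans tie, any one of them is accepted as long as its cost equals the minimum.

Selinger DP (subsets sized 1..n):
  {A}: scan cost=40, card=40
  {C}: scan cost=250, card=250
  {B}: scan cost=20, card=20
  {AC}: card=400; try (A,hash)→980, (C,merge)→2570, (A,merge)→2780, (C,hash)→4080, (C,nl)→10040, (A,nl)→10250; best=980 via (A,hash)
  {AB}: card=40; try (B,hash)→280, (A,merge)→420, (B,merge)→440, (A,hash)→520, (A,nl)→820, (B,nl)→840; best=280 via (B,hash)
  {BC}: card=500; try (B,hash)→700, (C,merge)→2390, (B,merge)→2620, (C,hash)→4040, (C,nl)→5020, (B,nl)→5250; best=700 via (B,hash)
  {ABC}: card=40; try (B,hash)→1580, (A,hash)→1680, (C,merge)→2810, (C,hash)→4320, (B,merge)→5100, (A,merge)→5980 …(+3); best=1580 via (B,hash)

cost=1580; order=C,A,B; methods=hash,hash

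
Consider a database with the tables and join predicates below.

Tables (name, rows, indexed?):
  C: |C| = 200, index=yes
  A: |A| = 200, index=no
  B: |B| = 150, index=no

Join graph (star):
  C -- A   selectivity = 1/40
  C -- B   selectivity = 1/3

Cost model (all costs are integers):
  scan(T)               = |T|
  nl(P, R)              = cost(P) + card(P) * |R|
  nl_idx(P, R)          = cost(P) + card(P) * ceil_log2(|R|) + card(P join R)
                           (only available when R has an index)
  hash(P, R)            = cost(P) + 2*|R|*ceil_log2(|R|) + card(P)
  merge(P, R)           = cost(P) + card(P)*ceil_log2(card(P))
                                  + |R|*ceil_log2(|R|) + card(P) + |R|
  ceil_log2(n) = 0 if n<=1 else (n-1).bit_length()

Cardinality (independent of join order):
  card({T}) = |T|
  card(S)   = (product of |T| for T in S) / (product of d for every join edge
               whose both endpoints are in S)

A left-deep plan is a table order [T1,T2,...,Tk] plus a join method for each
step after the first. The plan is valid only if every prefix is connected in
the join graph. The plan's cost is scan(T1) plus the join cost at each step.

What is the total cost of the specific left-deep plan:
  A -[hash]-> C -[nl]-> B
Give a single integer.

153600

step 1: scan A: cost=200, card=200
step 2: join C via hash
    card(P join C) = 200*200/(40) = 1000
    cost = 200 + 2*200*8 + 200 = 3600
step 3: join B via nl
    card(P join B) = 1000*150/(3) = 50000
    cost = 3600 + 1000*150 = 153600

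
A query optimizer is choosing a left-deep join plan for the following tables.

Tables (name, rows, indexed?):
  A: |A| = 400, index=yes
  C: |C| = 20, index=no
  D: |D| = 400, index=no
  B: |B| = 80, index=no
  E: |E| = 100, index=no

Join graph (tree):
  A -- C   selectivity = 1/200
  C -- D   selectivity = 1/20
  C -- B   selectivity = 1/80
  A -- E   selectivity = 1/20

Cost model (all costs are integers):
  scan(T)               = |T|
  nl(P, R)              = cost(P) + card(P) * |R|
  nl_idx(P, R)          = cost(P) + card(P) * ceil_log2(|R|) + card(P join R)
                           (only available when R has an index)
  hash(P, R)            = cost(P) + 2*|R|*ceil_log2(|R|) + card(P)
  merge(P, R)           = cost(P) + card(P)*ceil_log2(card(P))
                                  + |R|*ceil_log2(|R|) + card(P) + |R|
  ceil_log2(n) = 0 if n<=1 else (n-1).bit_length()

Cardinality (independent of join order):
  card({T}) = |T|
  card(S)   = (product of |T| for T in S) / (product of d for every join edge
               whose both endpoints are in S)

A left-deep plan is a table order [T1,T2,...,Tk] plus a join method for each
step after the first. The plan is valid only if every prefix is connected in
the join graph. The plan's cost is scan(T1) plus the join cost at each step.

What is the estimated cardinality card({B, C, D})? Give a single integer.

400

Tables in S: B(80), C(20), D(400)
Edges inside S: C-D(d=20), C-B(d=80)
numerator = 80 * 20 * 400 = 640000
denominator = 20 * 80 = 1600
card(S) = 640000 / 1600 = 400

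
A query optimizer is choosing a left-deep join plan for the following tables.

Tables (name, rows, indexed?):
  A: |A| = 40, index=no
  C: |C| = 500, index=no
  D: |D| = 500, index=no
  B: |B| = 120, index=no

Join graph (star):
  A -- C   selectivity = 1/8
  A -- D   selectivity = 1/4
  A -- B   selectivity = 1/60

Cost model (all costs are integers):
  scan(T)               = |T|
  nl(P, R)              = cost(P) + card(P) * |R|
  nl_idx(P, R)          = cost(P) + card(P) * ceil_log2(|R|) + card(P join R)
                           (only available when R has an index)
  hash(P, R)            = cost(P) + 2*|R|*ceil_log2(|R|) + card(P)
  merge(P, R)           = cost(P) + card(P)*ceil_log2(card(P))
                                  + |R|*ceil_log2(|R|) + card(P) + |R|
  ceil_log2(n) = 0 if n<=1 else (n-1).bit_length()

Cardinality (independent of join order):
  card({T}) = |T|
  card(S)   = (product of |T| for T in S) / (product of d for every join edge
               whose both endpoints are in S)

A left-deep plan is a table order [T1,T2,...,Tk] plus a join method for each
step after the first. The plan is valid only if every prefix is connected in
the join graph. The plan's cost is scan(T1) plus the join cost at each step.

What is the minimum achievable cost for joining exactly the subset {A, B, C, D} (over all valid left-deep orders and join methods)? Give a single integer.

19660

Selinger DP over subsets of {A,B,C,D}:
  {A}: scan cost=40, card=40
  {C}: scan cost=500, card=500
  {D}: scan cost=500, card=500
  {B}: scan cost=120, card=120
  {AC}: card=2500; try (A,hash)→1480, (C,merge)→5320, (A,merge)→5780, (C,hash)→9080, (C,nl)→20040, (A,nl)→20500; best=1480 via (A,hash)
  {AD}: card=5000; try (A,hash)→1480, (D,merge)→5320, (A,merge)→5780, (D,hash)→9080, (D,nl)→20040, (A,nl)→20500; best=1480 via (A,hash)
  {AB}: card=80; try (A,hash)→720, (B,merge)→1280, (A,merge)→1360, (B,hash)→1760, (B,nl)→4840, (A,nl)→4920; best=720 via (A,hash)
  {ACD}: card=312500; try (D,hash)→12980, (C,hash)→15480, (D,merge)→38980, (C,merge)→76480, (D,nl)→1251480, (C,nl)→2501480; best=12980 via (D,hash)
  {ABC}: card=5000; try (B,hash)→5660, (C,merge)→6360, (C,hash)→9800, (B,merge)→34940, (C,nl)→40720, (B,nl)→301480; best=5660 via (B,hash)
  {ABD}: card=10000; try (D,merge)→6360, (B,hash)→8160, (D,hash)→9800, (D,nl)→40720, (B,merge)→72440, (B,nl)→601480; best=6360 via (D,merge)
  {ABCD}: card=625000; try (D,hash)→19660, (C,hash)→25360, (D,merge)→80660, (C,merge)→161360, (B,hash)→327160, (D,nl)→2505660 …(+3); best=19660 via (D,hash)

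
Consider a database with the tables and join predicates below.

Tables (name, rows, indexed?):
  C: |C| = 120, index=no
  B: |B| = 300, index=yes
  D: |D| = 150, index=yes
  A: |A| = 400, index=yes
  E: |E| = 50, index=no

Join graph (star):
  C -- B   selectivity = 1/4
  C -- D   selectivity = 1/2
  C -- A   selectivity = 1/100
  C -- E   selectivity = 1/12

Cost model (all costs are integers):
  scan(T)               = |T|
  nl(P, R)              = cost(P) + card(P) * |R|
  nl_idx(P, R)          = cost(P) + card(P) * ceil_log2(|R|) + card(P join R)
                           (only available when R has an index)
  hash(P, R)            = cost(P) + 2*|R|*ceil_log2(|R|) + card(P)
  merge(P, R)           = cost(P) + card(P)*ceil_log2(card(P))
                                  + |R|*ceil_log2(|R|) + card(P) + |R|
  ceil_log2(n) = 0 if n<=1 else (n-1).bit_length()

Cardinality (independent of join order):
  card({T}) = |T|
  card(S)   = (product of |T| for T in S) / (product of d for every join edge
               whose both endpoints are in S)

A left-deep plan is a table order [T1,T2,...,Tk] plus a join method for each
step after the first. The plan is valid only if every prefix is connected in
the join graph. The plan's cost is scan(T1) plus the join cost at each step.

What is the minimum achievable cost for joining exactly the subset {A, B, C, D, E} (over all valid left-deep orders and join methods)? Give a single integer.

162560

Selinger DP over subsets of {A,B,C,D,E}:
  {C}: scan cost=120, card=120
  {B}: scan cost=300, card=300
  {D}: scan cost=150, card=150
  {A}: scan cost=400, card=400
  {E}: scan cost=50, card=50
  {BC}: card=9000; try (C,hash)→2280, (B,merge)→4080, (C,merge)→4260, (B,hash)→5640, (B,nl_idx)→10200, (B,nl)→36120 …(+1); best=2280 via (C,hash)
  {CD}: card=9000; try (C,hash)→1980, (D,merge)→2430, (C,merge)→2460, (D,hash)→2640, (D,nl_idx)→10080, (D,nl)→18120 …(+1); best=1980 via (C,hash)
  {AC}: card=480; try (A,nl_idx)→1680, (C,hash)→2480, (A,merge)→5080, (C,merge)→5360, (A,hash)→7440, (A,nl)→48120 …(+1); best=1680 via (A,nl_idx)
  {CE}: card=500; try (E,hash)→840, (C,merge)→1360, (E,merge)→1430, (C,hash)→1780, (C,nl)→6050, (E,nl)→6120; best=840 via (E,hash)
  {BCD}: card=675000; try (D,hash)→13680, (B,hash)→16380, (D,merge)→138630, (B,merge)→139980, (D,nl_idx)→749280, (B,nl_idx)→757980 …(+2); best=13680 via (D,hash)
  {ABC}: card=36000; try (B,hash)→7560, (B,merge)→9480, (A,hash)→18480, (B,nl_idx)→42000, (A,nl_idx)→119280, (A,merge)→141280 …(+2); best=7560 via (B,hash)
  {BCE}: card=37500; try (B,hash)→6740, (B,merge)→8840, (E,hash)→11880, (B,nl_idx)→42840, (E,merge)→137630, (B,nl)→150840 …(+1); best=6740 via (B,hash)
  {ACD}: card=36000; try (D,hash)→4560, (D,merge)→7830, (A,hash)→18180, (D,nl_idx)→41520, (D,nl)→73680, (A,nl_idx)→118980 …(+2); best=4560 via (D,hash)
  {CDE}: card=37500; try (D,hash)→3740, (D,merge)→7190, (E,hash)→11580, (D,nl_idx)→42340, (D,nl)→75840, (E,merge)→137330 …(+1); best=3740 via (D,hash)
  {ACE}: card=2000; try (E,hash)→2760, (E,merge)→6830, (A,nl_idx)→7340, (A,hash)→8540, (A,merge)→9840, (E,nl)→25680 …(+1); best=2760 via (E,hash)
  {ABCD}: card=2700000; try (D,hash)→45960, (B,hash)→45960, (B,merge)→619560, (D,merge)→620910, (A,hash)→695880, (D,nl_idx)→2995560 …(+6); best=45960 via (D,hash)
  {BCDE}: card=2812500; try (D,hash)→46640, (B,hash)→46640, (B,merge)→644240, (D,merge)→645590, (E,hash)→689280, (D,nl_idx)→3119240 …(+5); best=46640 via (D,hash)
  {ABCE}: card=150000; try (B,hash)→10160, (B,merge)→29760, (E,hash)→44160, (A,hash)→51440, (B,nl_idx)→170760, (A,nl_idx)→494240 …(+5); best=10160 via (B,hash)
  {ACDE}: card=150000; try (D,hash)→7160, (D,merge)→28110, (E,hash)→41160, (A,hash)→48440, (D,nl_idx)→168760, (D,nl)→302760 …(+5); best=7160 via (D,hash)
  {ABCDE}: card=11250000; try (D,hash)→162560, (B,hash)→162560, (E,hash)→2746560, (B,merge)→2860160, (D,merge)→2861510, (A,hash)→2866340 …(+9); best=162560 via (D,hash)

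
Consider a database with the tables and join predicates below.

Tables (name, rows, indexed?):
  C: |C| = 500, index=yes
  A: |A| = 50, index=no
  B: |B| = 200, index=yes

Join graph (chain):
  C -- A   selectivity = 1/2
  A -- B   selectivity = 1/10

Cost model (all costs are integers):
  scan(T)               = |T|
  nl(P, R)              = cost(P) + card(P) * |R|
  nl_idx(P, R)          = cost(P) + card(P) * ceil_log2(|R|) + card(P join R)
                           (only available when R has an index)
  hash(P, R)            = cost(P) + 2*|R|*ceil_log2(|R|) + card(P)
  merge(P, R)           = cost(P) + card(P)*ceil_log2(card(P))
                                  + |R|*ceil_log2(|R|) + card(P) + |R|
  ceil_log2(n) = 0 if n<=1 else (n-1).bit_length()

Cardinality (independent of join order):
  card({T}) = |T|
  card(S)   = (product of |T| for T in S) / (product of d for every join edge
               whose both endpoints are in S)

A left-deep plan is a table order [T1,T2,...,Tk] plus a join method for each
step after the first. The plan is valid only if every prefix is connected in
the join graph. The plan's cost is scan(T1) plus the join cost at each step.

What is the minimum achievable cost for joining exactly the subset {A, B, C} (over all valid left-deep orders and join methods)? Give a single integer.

11000

Selinger DP over subsets of {A,B,C}:
  {C}: scan cost=500, card=500
  {A}: scan cost=50, card=50
  {B}: scan cost=200, card=200
  {AC}: card=12500; try (A,hash)→1600, (C,merge)→5400, (A,merge)→5850, (C,hash)→9100, (C,nl_idx)→13000, (C,nl)→25050 …(+1); best=1600 via (A,hash)
  {AB}: card=1000; try (A,hash)→1000, (B,nl_idx)→1450, (B,merge)→2200, (A,merge)→2350, (B,hash)→3300, (B,nl)→10050 …(+1); best=1000 via (A,hash)
  {ABC}: card=250000; try (C,hash)→11000, (C,merge)→17000, (B,hash)→17300, (B,merge)→190900, (C,nl_idx)→260000, (B,nl_idx)→351600 …(+2); best=11000 via (C,hash)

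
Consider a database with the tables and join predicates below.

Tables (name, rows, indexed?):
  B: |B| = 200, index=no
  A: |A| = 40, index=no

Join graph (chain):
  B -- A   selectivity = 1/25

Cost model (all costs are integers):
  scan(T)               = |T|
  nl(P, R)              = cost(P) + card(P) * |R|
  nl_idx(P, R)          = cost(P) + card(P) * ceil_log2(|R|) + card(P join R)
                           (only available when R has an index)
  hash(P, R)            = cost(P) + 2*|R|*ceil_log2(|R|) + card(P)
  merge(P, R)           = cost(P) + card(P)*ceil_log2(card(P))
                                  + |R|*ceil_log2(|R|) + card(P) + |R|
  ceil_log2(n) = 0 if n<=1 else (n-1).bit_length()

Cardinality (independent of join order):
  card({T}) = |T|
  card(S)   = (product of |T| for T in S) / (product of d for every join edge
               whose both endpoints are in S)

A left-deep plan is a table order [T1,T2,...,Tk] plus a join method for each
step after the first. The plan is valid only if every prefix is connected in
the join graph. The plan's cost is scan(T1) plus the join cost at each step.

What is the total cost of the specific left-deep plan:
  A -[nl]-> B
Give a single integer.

8040

step 1: scan A: cost=40, card=40
step 2: join B via nl
    card(P join B) = 40*200/(25) = 320
    cost = 40 + 40*200 = 8040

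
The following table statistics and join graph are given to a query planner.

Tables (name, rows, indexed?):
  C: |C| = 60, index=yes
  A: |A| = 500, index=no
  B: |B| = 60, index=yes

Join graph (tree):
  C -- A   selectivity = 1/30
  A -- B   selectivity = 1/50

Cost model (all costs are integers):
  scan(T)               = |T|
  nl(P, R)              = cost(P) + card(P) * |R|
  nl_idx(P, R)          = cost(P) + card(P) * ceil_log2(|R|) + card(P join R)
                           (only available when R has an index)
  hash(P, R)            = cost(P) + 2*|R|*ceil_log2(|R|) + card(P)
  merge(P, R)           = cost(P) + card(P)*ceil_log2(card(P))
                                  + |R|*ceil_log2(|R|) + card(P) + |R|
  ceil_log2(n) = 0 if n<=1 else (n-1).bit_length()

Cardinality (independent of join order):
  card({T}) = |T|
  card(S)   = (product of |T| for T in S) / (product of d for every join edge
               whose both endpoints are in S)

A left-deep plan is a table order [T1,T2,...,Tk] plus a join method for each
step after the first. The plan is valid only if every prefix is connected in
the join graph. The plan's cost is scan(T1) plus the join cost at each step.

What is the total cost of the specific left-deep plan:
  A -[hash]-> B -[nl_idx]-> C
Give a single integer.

step 1: scan A: cost=500, card=500
step 2: join B via hash
    card(P join B) = 500*60/(50) = 600
    cost = 500 + 2*60*6 + 500 = 1720
step 3: join C via nl_idx
    card(P join C) = 600*60/(30) = 1200
    cost = 1720 + 600*6 + 1200 = 6520

6520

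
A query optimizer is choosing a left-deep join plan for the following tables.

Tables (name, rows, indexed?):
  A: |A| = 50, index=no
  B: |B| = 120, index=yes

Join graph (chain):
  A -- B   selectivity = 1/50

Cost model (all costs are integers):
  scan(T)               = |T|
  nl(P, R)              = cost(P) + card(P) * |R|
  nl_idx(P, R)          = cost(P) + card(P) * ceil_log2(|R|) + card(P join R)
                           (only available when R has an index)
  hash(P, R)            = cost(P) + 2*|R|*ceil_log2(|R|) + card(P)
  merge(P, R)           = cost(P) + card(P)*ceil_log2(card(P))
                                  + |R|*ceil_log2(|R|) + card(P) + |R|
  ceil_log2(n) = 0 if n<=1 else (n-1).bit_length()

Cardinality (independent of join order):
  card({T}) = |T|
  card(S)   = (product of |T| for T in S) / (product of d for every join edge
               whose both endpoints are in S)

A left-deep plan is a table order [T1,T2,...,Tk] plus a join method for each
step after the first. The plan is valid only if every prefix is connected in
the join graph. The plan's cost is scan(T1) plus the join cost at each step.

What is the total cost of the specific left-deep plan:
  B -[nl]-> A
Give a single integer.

6120

step 1: scan B: cost=120, card=120
step 2: join A via nl
    card(P join A) = 120*50/(50) = 120
    cost = 120 + 120*50 = 6120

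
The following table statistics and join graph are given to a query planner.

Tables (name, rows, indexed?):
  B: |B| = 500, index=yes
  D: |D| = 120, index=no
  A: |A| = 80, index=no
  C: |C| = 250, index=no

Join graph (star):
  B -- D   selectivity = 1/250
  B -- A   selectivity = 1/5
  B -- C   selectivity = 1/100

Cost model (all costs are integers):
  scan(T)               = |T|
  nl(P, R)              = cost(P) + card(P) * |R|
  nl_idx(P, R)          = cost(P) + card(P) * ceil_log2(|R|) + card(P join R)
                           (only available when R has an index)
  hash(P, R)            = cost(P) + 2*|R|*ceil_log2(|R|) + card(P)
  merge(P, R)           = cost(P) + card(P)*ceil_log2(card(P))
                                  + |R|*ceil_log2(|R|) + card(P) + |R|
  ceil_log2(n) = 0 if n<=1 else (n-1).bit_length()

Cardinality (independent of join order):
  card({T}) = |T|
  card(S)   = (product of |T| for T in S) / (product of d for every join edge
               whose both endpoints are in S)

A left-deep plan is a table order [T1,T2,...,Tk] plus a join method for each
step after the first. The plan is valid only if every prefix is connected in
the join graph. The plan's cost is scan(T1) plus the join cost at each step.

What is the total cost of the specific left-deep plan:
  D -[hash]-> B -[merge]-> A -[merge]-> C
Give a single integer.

64210

step 1: scan D: cost=120, card=120
step 2: join B via hash
    card(P join B) = 120*500/(250) = 240
    cost = 120 + 2*500*9 + 120 = 9240
step 3: join A via merge
    card(P join A) = 240*80/(5) = 3840
    cost = 9240 + 240*8 + 80*7 + 240 + 80 = 12040
step 4: join C via merge
    card(P join C) = 3840*250/(100) = 9600
    cost = 12040 + 3840*12 + 250*8 + 3840 + 250 = 64210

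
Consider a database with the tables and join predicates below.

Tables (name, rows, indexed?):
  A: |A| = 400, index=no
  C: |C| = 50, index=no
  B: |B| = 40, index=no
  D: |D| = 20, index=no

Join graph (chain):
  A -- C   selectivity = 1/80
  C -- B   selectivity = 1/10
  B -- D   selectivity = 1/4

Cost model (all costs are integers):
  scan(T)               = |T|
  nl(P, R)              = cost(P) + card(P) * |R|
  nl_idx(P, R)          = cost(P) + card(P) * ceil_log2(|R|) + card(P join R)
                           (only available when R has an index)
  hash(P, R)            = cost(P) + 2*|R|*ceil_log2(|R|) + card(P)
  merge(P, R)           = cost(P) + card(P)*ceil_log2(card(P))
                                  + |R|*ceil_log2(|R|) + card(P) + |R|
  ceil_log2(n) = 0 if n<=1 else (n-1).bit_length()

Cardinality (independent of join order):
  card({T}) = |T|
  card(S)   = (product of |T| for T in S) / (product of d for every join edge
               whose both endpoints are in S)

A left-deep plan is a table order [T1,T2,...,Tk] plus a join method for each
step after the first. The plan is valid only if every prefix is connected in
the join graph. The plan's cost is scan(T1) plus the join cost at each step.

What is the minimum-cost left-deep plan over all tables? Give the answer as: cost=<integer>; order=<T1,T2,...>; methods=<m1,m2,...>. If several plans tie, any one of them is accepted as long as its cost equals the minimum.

Selinger DP (subsets sized 1..n):
  {A}: scan cost=400, card=400
  {C}: scan cost=50, card=50
  {B}: scan cost=40, card=40
  {D}: scan cost=20, card=20
  {AC}: card=250; try (C,hash)→1400, (A,merge)→4400, (C,merge)→4750, (A,hash)→7300, (A,nl)→20050, (C,nl)→20400; best=1400 via (C,hash)
  {BC}: card=200; try (B,hash)→580, (C,merge)→670, (C,hash)→680, (B,merge)→680, (C,nl)→2040, (B,nl)→2050; best=580 via (B,hash)
  {BD}: card=200; try (D,hash)→280, (B,merge)→420, (D,merge)→440, (B,hash)→520, (B,nl)→820, (D,nl)→840; best=280 via (D,hash)
  {ABC}: card=1000; try (B,hash)→2130, (B,merge)→3930, (A,merge)→6380, (A,hash)→7980, (B,nl)→11400, (A,nl)→80580; best=2130 via (B,hash)
  {BCD}: card=1000; try (D,hash)→980, (C,hash)→1080, (C,merge)→2430, (D,merge)→2500, (D,nl)→4580, (C,nl)→10280; best=980 via (D,hash)
  {ABCD}: card=5000; try (D,hash)→3330, (A,hash)→9180, (D,merge)→13250, (A,merge)→15980, (D,nl)→22130, (A,nl)→400980; best=3330 via (D,hash)

cost=3330; order=A,C,B,D; methods=hash,hash,hash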